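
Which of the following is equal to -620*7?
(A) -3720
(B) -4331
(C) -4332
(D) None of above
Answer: D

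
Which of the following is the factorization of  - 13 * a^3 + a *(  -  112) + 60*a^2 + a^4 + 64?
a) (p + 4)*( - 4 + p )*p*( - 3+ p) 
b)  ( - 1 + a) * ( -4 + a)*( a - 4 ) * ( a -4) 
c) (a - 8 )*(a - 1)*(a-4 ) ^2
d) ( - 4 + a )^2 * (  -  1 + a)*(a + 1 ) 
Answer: b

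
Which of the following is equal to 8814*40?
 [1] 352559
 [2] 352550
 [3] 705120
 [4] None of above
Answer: 4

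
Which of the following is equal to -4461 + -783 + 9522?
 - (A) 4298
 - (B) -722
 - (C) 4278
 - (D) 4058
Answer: C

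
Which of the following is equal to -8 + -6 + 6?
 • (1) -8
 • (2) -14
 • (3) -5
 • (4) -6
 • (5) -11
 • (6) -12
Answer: 1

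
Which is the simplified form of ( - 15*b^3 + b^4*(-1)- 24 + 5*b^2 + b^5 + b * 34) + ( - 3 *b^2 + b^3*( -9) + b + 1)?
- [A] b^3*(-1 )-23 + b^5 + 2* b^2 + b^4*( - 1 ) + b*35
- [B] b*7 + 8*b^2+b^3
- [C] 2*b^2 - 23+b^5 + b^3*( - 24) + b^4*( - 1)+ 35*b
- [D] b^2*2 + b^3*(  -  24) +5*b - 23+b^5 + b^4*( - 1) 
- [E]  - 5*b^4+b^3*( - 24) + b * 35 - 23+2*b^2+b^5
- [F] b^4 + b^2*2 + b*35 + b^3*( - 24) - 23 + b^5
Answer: C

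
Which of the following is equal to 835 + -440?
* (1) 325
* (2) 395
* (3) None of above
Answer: 2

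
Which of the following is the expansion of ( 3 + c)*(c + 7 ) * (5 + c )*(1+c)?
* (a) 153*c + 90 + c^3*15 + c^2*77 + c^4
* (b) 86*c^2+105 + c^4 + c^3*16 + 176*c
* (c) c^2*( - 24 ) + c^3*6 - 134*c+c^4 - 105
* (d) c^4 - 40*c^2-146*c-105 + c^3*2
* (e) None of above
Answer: b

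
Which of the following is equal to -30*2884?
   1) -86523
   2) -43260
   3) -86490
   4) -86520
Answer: 4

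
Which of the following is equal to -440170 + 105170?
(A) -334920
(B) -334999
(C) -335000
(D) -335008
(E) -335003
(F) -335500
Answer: C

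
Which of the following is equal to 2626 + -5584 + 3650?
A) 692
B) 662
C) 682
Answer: A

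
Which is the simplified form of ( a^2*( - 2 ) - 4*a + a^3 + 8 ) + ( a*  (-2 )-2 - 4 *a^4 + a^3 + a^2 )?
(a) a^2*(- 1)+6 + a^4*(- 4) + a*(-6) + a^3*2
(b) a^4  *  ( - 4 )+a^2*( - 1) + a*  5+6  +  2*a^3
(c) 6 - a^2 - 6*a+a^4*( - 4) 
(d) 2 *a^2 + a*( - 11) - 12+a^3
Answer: a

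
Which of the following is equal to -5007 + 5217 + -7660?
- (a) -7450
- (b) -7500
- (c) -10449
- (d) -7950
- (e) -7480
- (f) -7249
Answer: a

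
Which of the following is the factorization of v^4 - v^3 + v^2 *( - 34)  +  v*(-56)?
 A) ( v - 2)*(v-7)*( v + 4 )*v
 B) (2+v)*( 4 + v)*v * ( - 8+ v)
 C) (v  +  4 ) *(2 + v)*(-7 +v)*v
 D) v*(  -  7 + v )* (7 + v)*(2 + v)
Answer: C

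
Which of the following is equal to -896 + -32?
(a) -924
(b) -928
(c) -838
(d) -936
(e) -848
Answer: b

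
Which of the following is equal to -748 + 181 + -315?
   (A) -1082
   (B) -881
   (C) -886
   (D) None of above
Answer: D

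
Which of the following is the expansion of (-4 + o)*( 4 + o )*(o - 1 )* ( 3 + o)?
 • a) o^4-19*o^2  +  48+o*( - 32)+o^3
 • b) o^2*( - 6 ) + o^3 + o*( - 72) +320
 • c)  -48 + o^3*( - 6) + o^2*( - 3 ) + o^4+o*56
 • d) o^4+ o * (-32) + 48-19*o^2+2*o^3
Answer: d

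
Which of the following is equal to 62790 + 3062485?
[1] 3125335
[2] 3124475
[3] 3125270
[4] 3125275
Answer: 4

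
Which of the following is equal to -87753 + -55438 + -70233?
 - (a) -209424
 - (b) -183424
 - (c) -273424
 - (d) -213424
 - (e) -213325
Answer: d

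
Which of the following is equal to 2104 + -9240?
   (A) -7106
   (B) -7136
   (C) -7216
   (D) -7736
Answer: B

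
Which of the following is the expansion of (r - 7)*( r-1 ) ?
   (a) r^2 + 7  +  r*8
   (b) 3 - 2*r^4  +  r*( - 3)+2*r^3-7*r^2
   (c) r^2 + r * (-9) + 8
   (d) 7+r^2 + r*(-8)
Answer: d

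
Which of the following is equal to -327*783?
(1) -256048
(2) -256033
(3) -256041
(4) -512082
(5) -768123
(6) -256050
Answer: 3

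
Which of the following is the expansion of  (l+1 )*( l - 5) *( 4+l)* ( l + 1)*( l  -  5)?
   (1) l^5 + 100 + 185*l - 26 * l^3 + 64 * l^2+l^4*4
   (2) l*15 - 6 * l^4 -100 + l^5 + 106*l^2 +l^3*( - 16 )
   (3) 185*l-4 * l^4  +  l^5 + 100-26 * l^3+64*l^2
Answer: 3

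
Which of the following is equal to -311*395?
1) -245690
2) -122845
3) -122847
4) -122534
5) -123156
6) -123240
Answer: 2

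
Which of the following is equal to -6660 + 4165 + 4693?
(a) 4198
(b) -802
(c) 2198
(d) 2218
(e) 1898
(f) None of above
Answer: c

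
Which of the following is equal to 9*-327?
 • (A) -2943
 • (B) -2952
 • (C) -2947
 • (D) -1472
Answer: A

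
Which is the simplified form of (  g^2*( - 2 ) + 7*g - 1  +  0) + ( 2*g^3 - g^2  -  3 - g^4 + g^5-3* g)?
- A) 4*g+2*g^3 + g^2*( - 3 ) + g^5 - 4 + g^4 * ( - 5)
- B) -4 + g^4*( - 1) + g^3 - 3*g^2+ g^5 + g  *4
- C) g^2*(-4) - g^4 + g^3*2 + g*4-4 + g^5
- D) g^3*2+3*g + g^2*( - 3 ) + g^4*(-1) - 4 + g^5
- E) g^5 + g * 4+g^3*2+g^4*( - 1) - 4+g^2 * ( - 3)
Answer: E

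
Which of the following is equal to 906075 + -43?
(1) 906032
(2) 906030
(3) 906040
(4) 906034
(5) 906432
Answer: 1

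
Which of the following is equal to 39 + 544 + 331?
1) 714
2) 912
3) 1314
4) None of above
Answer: 4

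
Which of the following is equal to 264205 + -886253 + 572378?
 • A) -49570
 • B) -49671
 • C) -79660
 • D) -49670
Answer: D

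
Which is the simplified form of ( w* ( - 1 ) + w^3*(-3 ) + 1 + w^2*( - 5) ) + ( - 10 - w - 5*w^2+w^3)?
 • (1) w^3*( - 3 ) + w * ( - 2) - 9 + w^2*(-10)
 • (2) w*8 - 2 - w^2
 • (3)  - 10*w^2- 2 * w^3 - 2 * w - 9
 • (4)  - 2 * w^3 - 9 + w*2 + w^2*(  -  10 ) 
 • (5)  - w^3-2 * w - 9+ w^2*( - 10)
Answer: 3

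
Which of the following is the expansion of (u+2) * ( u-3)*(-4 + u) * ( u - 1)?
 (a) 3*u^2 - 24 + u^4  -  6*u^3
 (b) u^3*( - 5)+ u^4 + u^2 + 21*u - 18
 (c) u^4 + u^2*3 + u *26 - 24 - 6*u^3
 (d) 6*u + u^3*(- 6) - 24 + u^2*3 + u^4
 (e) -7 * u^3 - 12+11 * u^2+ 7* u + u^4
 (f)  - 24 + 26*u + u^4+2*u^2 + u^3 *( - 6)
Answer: c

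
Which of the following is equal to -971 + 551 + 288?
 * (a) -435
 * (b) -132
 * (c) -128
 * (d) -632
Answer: b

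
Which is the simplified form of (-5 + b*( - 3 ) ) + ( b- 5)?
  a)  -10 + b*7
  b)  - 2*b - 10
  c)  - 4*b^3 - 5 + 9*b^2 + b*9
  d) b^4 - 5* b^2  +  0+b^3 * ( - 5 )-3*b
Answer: b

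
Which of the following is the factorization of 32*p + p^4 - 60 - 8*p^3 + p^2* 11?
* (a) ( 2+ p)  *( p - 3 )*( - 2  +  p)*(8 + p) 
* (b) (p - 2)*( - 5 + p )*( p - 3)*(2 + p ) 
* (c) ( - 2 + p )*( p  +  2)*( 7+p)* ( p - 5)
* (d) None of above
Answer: b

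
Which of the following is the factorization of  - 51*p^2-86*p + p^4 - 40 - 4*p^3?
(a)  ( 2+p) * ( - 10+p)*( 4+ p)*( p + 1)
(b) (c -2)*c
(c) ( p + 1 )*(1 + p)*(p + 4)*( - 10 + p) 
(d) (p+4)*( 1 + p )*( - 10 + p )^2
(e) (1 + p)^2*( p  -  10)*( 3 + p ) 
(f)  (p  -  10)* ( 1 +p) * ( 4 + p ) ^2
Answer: c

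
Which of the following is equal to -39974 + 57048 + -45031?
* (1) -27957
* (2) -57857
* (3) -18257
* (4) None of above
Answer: 1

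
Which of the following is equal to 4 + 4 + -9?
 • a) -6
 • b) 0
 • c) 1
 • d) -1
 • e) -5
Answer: d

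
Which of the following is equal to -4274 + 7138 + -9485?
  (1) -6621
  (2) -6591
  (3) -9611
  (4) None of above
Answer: 1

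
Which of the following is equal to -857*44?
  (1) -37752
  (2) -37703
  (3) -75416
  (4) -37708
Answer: 4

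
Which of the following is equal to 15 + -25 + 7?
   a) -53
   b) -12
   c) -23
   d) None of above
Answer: d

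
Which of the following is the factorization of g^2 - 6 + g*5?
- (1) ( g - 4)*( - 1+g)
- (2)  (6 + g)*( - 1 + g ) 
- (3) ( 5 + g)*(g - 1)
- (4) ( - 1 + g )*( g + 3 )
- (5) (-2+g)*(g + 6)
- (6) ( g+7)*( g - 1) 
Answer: 2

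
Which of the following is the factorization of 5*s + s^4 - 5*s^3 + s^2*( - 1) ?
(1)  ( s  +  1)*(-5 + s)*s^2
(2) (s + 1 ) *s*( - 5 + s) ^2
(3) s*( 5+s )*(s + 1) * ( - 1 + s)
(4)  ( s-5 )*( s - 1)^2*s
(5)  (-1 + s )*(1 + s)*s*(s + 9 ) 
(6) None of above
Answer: 6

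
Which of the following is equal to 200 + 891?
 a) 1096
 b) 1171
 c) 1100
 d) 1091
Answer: d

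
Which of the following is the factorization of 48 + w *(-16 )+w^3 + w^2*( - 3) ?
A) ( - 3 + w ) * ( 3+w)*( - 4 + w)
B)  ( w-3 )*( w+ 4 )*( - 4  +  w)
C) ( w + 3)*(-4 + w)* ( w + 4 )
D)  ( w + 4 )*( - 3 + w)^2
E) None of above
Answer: B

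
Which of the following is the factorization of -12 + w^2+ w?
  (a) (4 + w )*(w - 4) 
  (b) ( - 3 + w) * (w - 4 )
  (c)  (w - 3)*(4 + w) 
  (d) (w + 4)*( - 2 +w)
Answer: c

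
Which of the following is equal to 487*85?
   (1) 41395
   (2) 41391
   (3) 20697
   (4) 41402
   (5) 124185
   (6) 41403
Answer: 1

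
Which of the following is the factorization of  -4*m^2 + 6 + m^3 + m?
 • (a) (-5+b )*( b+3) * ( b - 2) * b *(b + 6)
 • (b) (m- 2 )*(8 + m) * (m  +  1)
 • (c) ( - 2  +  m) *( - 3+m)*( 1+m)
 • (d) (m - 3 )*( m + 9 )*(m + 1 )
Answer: c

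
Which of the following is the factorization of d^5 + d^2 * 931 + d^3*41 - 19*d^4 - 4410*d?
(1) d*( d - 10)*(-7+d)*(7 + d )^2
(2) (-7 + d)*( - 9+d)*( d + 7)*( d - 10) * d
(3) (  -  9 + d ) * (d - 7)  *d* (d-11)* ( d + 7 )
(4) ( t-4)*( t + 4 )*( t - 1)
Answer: 2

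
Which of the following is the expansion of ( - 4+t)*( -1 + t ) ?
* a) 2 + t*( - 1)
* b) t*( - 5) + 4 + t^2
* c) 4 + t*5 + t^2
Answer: b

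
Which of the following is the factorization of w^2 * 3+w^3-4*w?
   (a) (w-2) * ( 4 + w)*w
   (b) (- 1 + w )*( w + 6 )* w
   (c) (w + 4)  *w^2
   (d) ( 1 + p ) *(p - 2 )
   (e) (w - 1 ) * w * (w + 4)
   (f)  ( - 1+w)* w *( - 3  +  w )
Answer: e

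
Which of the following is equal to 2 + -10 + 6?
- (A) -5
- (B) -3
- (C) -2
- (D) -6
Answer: C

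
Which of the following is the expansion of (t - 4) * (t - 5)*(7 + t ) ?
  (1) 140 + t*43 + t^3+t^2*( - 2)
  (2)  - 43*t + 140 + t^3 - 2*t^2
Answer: 2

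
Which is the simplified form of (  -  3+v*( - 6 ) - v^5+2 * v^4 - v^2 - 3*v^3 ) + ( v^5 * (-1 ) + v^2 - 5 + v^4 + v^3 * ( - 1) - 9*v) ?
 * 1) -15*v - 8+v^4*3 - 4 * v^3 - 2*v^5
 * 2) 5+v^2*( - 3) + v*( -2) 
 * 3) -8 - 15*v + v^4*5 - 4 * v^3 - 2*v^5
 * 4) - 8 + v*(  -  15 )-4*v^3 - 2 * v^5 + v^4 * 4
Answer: 1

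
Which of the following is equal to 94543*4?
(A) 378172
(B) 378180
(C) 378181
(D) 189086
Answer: A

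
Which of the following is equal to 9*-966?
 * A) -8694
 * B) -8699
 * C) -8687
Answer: A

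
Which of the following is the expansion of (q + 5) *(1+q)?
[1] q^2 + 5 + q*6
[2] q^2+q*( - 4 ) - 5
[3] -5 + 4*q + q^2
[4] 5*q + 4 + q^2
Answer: 1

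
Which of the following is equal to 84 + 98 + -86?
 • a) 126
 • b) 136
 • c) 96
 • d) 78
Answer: c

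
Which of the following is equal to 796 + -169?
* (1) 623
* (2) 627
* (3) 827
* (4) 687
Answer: 2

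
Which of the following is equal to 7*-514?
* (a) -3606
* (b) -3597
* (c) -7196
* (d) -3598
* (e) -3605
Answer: d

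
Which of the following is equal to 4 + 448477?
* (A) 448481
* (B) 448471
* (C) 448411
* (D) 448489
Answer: A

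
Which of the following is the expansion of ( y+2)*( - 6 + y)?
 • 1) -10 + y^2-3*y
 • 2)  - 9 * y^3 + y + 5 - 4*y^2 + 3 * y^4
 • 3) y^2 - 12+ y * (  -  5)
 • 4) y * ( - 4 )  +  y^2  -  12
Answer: 4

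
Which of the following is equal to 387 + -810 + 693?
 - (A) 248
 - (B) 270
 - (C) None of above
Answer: B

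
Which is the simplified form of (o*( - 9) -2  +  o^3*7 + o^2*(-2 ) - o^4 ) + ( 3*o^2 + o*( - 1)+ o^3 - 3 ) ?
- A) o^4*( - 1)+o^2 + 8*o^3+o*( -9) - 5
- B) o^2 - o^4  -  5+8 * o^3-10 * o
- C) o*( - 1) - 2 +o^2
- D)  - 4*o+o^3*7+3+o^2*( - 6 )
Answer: B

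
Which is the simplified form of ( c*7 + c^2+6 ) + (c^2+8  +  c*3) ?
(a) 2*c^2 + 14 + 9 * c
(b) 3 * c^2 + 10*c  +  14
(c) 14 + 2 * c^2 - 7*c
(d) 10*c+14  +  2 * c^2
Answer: d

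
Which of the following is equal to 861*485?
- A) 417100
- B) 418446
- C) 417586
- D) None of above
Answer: D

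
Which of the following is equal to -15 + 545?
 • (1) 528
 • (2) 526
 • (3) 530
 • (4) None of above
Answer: 3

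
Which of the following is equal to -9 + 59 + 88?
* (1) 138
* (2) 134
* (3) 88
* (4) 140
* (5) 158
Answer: 1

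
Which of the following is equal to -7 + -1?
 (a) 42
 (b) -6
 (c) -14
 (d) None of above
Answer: d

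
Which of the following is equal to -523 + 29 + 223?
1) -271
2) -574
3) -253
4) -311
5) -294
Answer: 1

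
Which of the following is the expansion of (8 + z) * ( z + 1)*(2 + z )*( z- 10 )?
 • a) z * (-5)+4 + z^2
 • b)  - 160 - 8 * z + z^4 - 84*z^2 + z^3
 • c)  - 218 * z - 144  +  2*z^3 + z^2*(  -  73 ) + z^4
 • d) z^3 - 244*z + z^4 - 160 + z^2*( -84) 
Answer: d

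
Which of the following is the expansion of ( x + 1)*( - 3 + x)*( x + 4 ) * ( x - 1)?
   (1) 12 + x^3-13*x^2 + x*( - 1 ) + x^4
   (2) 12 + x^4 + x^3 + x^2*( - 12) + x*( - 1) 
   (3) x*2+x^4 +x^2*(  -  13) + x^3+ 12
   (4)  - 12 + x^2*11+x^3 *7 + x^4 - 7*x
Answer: 1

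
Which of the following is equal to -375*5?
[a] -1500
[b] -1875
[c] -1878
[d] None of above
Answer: b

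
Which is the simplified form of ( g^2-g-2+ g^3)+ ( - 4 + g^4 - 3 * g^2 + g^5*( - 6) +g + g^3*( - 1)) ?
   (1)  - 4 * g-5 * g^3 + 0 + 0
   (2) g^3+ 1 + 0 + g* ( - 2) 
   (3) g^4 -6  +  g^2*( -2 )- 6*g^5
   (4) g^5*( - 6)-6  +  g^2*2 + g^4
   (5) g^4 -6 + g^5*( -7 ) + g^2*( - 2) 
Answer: 3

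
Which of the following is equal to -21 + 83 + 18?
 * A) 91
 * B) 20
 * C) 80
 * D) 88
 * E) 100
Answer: C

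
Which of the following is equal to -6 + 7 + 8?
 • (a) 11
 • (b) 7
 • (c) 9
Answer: c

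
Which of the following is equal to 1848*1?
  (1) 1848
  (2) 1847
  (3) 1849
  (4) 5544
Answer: 1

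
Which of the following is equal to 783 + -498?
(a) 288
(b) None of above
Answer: b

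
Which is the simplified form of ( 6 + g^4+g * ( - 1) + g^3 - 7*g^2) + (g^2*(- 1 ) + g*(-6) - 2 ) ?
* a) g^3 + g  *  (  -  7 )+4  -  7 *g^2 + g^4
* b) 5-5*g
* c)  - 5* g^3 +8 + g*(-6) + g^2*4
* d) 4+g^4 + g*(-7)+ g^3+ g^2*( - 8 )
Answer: d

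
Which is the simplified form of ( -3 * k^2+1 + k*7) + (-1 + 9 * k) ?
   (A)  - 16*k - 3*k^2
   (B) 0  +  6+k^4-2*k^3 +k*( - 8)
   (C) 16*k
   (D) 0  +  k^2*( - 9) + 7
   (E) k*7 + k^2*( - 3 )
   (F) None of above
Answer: F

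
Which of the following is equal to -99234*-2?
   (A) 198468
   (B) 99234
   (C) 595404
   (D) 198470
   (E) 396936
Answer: A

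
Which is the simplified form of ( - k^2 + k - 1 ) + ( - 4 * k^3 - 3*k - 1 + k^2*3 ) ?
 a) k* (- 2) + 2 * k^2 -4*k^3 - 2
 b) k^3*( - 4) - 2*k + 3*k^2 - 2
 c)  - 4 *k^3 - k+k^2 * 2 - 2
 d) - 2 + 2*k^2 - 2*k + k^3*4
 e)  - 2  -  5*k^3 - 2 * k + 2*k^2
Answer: a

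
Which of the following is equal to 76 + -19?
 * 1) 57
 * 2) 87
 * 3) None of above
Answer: 1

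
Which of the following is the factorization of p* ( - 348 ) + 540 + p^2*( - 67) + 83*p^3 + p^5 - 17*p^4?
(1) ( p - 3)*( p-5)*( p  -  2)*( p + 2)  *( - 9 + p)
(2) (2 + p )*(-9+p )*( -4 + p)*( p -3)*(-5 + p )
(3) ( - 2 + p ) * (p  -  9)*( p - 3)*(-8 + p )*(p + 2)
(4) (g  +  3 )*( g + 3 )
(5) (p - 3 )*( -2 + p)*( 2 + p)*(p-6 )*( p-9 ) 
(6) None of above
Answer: 1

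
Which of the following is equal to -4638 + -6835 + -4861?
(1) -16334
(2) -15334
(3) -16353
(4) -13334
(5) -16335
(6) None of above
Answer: 1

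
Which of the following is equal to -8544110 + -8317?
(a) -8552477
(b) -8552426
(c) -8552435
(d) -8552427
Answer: d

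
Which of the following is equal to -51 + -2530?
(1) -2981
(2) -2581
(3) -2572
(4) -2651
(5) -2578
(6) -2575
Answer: 2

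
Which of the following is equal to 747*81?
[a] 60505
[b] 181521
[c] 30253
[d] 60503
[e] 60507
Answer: e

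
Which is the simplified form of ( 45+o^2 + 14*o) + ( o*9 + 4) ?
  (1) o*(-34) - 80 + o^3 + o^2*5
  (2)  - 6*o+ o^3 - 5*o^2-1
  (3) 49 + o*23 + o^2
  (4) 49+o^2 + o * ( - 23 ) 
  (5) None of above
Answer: 3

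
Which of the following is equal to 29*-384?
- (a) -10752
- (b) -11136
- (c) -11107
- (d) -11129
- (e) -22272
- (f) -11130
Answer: b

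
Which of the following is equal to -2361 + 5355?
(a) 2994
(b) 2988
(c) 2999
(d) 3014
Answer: a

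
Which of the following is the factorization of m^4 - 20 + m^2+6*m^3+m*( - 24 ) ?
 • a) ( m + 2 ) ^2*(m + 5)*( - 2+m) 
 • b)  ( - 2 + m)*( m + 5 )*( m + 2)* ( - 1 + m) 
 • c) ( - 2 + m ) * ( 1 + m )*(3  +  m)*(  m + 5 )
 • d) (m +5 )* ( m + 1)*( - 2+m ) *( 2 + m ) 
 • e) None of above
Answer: d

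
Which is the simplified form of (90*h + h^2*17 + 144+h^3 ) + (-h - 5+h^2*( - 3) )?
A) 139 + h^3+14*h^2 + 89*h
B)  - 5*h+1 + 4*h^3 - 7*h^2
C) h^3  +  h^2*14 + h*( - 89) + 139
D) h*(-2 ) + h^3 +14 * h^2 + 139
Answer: A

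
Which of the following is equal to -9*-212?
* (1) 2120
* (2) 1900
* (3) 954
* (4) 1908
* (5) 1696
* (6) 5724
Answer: 4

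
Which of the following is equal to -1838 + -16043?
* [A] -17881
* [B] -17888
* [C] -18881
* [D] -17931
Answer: A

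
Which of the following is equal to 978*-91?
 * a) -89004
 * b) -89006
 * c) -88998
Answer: c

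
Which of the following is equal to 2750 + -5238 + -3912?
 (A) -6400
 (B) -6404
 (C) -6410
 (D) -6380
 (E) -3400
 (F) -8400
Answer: A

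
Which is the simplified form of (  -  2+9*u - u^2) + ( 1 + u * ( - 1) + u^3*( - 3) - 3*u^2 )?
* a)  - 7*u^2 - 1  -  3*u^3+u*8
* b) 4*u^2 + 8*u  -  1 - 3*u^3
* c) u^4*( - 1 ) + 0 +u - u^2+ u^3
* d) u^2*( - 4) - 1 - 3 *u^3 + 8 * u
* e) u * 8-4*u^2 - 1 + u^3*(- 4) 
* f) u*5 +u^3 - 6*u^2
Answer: d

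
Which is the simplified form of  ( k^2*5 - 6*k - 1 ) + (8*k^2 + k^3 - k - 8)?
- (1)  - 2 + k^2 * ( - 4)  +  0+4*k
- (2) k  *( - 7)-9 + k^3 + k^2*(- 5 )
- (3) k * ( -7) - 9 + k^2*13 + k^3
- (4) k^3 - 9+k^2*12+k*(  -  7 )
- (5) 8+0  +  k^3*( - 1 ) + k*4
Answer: 3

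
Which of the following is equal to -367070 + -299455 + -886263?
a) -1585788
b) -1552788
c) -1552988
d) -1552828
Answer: b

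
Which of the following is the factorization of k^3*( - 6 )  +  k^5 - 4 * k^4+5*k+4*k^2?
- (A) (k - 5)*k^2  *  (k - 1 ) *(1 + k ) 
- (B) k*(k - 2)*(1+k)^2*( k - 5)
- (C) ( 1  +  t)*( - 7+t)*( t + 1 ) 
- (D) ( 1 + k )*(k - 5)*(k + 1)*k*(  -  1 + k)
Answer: D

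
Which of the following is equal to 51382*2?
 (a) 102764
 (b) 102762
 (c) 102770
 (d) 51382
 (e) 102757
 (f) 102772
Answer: a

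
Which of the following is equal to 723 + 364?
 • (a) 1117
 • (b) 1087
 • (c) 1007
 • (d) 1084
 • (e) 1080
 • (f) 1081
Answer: b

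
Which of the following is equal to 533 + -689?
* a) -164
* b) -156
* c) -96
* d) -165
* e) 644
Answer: b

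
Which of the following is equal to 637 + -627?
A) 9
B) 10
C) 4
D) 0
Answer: B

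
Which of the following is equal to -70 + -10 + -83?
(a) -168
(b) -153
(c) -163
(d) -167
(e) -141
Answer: c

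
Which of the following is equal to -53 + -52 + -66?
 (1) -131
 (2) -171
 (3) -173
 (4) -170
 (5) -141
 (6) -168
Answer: 2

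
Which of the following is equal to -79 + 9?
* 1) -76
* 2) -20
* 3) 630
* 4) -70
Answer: 4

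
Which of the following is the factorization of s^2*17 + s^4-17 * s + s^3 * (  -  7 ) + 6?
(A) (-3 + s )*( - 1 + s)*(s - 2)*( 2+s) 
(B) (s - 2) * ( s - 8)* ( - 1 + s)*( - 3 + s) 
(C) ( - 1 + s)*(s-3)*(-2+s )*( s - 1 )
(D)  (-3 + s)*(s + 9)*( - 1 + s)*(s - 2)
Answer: C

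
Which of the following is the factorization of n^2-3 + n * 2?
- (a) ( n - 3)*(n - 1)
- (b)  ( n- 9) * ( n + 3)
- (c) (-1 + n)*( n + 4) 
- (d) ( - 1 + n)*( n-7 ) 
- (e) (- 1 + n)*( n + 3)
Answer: e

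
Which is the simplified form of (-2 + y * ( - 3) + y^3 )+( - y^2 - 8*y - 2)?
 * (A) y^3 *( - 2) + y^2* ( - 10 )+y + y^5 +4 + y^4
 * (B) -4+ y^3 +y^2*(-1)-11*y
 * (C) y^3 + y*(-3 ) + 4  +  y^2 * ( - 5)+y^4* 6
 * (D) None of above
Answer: B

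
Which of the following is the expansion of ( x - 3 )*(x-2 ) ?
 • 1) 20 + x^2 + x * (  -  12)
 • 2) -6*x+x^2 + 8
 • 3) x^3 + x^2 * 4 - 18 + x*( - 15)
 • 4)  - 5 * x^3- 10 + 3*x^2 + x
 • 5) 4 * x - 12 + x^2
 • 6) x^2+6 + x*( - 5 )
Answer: 6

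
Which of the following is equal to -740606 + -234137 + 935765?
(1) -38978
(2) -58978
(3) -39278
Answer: 1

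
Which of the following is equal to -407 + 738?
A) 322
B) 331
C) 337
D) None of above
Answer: B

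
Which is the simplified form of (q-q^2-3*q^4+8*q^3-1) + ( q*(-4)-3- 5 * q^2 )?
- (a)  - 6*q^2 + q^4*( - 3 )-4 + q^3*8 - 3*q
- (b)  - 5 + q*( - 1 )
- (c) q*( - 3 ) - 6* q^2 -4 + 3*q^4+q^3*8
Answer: a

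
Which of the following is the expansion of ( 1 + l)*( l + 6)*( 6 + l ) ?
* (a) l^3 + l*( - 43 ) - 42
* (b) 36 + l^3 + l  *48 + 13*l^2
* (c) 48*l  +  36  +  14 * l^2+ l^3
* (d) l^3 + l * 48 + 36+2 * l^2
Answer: b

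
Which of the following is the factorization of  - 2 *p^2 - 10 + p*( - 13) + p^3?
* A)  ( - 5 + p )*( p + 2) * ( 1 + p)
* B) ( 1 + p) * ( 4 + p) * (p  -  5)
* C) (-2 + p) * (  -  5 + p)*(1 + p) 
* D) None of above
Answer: A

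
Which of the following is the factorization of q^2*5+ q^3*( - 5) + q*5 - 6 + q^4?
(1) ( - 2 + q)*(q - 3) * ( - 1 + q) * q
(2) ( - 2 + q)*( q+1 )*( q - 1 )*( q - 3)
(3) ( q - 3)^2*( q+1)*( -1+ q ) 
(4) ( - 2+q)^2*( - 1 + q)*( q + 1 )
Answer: 2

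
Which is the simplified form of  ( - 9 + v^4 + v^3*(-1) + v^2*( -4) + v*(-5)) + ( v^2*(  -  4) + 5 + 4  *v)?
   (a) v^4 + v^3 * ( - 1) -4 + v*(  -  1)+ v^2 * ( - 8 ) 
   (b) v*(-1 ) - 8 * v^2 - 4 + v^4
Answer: a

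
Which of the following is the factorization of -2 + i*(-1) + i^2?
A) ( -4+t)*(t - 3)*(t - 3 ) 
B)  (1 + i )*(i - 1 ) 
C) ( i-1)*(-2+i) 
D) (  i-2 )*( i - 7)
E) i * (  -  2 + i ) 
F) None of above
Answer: F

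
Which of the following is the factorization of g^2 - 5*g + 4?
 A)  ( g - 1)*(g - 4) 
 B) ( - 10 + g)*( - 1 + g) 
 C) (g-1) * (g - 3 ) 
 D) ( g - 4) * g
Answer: A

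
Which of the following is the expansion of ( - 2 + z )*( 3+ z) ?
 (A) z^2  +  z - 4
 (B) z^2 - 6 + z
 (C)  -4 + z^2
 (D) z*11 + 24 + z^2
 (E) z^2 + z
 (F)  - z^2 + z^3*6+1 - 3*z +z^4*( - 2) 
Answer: B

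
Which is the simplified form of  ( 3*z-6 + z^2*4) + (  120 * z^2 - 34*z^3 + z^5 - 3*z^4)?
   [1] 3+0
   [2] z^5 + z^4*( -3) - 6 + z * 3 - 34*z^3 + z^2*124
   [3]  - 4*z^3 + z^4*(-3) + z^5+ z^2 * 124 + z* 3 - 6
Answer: 2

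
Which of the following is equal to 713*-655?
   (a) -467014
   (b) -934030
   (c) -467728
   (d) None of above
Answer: d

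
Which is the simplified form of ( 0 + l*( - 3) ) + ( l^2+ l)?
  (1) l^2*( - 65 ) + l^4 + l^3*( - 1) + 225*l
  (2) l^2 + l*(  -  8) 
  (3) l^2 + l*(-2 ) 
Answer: 3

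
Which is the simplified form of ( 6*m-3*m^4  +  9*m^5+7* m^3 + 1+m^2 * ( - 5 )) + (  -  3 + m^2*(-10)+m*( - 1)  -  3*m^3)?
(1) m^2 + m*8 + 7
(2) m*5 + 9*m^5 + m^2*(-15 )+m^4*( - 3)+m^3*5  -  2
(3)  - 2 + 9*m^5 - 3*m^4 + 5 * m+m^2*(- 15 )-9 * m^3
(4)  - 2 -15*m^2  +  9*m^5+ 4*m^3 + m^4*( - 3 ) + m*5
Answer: 4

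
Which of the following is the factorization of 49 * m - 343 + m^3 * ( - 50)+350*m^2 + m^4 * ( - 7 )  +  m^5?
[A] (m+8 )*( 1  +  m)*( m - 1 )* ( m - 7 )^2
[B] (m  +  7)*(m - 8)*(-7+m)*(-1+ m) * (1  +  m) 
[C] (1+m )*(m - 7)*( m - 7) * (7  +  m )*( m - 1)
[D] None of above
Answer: C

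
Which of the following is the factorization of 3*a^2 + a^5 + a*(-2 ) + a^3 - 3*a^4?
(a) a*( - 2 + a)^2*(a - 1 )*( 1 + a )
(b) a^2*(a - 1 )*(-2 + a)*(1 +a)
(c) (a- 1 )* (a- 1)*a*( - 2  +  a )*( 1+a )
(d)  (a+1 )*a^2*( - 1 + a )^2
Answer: c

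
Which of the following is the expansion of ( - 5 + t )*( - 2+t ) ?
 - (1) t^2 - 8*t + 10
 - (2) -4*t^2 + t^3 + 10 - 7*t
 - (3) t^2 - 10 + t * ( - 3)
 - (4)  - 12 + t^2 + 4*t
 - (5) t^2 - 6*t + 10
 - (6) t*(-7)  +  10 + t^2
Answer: 6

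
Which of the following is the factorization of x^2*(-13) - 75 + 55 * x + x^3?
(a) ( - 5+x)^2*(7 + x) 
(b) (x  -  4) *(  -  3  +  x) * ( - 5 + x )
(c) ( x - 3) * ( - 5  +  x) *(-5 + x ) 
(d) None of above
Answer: c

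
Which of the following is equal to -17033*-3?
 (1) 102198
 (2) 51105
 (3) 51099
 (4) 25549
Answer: 3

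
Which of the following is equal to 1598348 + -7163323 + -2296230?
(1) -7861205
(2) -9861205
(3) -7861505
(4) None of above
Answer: 1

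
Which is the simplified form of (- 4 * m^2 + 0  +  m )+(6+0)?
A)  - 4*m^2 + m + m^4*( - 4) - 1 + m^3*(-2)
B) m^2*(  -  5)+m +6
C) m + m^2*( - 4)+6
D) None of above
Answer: C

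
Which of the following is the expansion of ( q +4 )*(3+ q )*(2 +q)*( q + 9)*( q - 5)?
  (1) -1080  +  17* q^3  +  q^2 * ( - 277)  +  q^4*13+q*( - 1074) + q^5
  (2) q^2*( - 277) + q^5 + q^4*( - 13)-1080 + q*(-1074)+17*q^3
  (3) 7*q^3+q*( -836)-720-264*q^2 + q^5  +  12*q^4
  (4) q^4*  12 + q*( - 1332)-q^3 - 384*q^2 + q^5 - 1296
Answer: 1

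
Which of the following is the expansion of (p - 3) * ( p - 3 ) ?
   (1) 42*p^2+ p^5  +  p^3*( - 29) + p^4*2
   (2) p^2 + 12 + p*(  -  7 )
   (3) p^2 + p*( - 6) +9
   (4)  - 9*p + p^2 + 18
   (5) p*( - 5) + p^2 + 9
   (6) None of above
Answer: 3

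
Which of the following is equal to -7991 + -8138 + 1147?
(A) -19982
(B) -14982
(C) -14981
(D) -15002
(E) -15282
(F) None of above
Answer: B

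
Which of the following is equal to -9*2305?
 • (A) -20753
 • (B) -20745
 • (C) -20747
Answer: B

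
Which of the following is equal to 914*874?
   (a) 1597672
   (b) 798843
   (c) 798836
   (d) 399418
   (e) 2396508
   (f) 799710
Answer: c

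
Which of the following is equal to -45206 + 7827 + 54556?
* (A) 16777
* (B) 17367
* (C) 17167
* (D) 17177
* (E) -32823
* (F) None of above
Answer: D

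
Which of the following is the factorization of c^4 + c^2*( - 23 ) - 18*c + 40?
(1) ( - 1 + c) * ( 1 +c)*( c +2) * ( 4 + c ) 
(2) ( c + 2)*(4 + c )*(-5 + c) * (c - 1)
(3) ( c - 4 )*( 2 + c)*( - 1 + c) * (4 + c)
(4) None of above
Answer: 2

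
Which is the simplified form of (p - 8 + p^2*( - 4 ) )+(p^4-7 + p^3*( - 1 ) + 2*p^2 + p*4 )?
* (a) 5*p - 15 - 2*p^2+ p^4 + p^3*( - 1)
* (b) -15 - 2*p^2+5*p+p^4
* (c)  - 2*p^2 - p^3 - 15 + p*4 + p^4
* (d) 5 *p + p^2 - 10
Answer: a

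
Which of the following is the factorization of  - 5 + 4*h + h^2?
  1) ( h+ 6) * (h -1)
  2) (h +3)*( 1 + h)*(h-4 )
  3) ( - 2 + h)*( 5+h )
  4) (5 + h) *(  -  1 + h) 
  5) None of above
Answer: 4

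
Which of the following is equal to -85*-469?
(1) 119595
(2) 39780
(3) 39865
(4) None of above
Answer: 3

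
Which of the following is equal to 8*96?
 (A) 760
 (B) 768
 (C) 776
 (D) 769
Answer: B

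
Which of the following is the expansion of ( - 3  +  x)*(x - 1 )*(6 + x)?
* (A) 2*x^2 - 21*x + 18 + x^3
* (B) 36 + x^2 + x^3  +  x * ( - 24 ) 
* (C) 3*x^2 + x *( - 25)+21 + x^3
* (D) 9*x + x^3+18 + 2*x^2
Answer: A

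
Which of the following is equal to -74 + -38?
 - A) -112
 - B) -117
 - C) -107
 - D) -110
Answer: A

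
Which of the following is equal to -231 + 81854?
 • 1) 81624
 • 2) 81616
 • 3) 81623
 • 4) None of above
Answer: 3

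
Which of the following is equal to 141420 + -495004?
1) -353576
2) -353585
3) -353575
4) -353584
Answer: 4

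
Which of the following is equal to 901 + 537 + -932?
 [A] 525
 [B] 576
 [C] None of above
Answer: C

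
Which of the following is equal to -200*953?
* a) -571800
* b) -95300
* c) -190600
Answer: c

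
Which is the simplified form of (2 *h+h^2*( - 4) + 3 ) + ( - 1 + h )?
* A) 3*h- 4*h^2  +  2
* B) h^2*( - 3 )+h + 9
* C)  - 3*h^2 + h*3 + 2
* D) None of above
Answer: A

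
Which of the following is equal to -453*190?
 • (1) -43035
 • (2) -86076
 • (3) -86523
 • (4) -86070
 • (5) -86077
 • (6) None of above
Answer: 4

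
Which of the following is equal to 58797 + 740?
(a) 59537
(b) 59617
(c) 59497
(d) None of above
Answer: a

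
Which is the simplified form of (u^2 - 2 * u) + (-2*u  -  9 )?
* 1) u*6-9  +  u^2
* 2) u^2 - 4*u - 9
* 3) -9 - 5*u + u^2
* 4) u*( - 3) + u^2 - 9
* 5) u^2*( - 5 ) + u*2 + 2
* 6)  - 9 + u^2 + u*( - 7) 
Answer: 2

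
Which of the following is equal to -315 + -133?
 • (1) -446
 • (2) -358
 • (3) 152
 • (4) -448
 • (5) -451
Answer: 4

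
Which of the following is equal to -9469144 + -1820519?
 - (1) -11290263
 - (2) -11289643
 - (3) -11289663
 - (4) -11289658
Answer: 3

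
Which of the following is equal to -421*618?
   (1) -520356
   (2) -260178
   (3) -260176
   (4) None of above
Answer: 2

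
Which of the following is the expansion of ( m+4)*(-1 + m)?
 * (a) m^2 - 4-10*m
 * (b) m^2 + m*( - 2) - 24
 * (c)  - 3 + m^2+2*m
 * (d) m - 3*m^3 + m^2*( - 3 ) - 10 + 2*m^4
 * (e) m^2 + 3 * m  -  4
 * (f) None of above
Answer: e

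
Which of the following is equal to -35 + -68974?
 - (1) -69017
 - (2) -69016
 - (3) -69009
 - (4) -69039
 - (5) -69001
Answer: 3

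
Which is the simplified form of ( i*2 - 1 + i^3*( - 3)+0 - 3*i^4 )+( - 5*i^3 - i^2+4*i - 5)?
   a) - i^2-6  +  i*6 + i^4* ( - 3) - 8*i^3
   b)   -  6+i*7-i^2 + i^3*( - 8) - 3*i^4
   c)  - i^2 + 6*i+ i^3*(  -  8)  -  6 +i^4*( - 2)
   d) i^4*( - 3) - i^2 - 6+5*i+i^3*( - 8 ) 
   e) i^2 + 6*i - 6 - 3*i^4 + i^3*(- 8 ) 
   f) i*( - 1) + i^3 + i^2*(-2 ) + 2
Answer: a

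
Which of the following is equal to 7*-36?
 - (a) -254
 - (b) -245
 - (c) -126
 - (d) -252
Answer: d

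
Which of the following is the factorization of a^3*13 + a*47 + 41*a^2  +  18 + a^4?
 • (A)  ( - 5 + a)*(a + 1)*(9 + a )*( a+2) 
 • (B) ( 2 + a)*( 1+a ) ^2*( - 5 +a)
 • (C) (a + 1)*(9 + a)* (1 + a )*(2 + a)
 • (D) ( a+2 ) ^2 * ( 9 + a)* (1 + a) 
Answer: C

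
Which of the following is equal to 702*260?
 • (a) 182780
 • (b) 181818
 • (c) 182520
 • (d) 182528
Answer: c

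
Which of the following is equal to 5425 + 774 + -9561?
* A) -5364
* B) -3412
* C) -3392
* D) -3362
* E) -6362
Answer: D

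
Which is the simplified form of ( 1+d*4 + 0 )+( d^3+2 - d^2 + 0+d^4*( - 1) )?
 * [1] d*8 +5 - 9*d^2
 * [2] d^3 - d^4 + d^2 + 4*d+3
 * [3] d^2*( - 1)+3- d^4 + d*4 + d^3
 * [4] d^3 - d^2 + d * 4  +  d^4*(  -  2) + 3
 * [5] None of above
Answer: 3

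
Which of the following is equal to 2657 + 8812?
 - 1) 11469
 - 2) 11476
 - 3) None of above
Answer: 1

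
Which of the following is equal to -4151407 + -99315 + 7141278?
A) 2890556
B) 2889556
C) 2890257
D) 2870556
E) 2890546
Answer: A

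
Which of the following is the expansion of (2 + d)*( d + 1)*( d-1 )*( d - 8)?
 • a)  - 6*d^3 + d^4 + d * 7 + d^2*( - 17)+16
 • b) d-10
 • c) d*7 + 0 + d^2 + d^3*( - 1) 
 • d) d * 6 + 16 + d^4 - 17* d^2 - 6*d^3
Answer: d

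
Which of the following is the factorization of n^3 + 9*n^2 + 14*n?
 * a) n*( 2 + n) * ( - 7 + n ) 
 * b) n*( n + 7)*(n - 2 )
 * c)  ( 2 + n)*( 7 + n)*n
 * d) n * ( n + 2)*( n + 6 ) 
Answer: c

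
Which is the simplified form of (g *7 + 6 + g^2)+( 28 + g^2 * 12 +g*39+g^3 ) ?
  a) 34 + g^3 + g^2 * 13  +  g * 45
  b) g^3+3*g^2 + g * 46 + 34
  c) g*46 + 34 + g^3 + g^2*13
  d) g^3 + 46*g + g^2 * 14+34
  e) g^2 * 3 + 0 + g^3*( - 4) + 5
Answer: c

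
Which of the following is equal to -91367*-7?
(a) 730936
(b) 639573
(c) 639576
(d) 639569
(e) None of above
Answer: d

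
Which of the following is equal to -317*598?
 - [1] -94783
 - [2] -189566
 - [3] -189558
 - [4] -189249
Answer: 2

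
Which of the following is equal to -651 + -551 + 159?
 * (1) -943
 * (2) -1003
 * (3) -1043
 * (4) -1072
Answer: 3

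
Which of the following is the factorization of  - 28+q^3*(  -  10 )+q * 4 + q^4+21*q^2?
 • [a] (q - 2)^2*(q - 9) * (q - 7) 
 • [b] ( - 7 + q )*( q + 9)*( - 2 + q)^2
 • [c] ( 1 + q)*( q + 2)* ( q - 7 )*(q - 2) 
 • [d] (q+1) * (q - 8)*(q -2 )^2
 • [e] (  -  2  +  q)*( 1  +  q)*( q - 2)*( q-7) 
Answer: e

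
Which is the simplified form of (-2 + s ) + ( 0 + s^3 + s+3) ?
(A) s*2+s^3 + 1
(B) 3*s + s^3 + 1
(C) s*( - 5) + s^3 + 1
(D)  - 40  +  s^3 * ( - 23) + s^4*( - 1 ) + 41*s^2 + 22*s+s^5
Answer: A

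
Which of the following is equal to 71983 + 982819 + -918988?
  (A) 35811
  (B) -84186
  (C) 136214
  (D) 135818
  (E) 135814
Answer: E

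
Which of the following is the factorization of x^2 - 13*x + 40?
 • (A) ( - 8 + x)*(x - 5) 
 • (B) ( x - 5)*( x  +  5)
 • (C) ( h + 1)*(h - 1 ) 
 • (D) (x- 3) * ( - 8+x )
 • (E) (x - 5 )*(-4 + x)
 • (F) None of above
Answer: A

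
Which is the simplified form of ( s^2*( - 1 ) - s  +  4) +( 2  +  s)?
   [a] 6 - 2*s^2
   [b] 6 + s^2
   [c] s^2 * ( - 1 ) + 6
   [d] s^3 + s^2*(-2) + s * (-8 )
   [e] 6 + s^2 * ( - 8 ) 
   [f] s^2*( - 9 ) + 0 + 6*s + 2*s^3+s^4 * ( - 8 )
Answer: c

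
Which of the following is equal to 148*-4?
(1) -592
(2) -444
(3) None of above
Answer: 1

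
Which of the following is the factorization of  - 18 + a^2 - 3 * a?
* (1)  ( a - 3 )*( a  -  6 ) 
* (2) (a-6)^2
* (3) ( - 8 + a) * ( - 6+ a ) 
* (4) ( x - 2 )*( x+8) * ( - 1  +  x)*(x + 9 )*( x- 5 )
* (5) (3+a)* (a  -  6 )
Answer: 5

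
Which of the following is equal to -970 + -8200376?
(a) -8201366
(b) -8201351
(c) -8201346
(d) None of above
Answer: c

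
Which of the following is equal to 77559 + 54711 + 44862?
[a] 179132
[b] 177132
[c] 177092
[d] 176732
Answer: b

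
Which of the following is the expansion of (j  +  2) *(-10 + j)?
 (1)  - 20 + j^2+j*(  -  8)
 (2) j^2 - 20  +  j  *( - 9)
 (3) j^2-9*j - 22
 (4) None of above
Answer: 1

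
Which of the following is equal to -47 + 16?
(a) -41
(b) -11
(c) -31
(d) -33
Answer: c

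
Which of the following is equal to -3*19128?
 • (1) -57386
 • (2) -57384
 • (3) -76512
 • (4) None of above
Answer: 2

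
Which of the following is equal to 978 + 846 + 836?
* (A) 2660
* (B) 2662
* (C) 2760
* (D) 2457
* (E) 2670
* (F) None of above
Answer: A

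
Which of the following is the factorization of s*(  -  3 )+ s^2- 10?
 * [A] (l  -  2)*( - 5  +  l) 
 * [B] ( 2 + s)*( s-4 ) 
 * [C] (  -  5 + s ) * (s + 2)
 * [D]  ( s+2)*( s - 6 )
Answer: C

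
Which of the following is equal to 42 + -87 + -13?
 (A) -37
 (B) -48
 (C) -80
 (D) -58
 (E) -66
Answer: D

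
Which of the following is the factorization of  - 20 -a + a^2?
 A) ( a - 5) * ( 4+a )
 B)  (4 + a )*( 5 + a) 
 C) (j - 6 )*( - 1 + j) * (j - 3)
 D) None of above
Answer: A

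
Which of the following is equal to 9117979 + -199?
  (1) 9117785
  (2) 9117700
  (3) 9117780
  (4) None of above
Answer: 3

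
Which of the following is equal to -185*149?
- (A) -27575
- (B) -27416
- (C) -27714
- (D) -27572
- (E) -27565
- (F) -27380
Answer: E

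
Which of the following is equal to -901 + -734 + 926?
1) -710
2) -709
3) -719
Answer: 2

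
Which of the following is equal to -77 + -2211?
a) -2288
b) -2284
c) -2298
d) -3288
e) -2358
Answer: a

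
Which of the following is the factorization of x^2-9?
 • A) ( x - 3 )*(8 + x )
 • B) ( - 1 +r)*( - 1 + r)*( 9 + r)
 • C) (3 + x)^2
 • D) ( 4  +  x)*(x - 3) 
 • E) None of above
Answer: E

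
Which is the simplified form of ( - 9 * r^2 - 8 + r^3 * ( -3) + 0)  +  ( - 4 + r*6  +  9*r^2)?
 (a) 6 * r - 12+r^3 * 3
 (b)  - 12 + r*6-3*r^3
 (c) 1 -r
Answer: b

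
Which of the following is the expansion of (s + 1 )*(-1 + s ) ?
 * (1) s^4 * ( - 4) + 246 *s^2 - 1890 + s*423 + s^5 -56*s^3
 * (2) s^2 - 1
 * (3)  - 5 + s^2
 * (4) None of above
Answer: 2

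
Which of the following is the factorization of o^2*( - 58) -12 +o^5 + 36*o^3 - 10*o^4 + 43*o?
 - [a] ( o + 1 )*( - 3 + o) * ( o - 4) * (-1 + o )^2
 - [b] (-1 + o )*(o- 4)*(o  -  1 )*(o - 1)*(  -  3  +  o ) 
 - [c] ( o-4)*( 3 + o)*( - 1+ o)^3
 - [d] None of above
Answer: b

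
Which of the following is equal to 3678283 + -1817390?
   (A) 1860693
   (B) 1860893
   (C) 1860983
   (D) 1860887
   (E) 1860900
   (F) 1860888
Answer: B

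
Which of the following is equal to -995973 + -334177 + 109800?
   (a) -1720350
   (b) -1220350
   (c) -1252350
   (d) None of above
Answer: b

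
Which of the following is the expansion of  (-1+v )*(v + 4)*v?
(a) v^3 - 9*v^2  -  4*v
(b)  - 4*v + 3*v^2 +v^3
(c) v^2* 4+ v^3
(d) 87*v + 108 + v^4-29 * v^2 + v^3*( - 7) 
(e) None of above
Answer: b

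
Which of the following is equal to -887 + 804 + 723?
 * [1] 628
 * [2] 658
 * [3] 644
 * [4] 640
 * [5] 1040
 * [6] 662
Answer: 4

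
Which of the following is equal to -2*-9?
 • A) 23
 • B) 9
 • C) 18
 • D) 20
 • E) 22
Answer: C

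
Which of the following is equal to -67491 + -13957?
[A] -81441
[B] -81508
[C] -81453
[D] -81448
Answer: D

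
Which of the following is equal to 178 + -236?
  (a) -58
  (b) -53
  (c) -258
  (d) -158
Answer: a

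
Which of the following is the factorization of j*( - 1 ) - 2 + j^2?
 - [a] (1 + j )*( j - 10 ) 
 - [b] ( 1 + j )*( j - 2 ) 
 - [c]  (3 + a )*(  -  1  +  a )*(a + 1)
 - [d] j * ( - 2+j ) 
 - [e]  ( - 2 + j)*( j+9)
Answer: b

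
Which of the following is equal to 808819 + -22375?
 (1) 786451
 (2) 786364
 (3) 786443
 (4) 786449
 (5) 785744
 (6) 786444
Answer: 6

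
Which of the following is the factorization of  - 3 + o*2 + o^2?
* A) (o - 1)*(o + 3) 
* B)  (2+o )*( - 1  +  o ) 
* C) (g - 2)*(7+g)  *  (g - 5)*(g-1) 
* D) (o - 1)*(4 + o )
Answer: A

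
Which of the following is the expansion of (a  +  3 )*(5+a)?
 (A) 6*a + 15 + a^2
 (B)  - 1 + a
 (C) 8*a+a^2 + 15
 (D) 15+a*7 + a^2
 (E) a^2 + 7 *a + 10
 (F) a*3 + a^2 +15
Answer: C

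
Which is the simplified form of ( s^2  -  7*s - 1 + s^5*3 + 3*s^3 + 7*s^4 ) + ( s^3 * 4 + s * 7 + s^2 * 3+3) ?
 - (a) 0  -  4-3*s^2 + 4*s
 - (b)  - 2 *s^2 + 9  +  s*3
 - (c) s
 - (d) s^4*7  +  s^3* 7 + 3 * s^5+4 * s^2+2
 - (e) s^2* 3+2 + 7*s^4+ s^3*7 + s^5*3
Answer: d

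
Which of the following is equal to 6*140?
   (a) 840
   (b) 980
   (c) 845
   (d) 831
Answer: a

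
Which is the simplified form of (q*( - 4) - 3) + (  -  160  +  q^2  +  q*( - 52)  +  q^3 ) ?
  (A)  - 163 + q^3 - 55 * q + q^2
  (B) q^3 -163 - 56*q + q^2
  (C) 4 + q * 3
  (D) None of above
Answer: B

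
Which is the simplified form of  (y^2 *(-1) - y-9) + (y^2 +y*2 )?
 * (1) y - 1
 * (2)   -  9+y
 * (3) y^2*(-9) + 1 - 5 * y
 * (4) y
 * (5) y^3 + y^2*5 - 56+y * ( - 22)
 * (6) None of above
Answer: 2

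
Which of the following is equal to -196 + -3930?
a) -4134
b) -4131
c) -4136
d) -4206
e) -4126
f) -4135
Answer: e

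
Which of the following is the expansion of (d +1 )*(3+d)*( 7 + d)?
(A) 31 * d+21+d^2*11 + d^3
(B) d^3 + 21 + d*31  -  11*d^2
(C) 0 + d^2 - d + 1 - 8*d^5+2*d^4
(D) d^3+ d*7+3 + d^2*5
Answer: A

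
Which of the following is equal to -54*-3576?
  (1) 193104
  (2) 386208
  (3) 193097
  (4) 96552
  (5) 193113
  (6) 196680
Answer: 1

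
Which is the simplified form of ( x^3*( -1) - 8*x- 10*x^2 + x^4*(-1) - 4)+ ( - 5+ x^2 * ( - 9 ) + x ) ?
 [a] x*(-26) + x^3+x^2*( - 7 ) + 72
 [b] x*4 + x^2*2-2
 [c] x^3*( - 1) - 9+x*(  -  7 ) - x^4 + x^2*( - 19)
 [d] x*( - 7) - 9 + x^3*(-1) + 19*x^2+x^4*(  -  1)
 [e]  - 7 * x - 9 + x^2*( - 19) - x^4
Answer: c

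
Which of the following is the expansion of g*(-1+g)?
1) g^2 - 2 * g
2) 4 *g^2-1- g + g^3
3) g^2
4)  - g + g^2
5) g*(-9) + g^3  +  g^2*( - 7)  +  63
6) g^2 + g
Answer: 4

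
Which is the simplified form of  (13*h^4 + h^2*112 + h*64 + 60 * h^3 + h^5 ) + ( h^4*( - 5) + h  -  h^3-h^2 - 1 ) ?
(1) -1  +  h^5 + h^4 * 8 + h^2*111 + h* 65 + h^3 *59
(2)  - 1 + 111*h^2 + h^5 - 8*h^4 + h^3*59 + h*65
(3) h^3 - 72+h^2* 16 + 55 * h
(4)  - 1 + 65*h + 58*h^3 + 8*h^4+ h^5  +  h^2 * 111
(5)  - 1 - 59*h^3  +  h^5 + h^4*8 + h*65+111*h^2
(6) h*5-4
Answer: 1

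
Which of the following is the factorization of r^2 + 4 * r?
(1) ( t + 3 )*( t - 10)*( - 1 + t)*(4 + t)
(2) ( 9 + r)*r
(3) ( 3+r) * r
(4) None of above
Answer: 4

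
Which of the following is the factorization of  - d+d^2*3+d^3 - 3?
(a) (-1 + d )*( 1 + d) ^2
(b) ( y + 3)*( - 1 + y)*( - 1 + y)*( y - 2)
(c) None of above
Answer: c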